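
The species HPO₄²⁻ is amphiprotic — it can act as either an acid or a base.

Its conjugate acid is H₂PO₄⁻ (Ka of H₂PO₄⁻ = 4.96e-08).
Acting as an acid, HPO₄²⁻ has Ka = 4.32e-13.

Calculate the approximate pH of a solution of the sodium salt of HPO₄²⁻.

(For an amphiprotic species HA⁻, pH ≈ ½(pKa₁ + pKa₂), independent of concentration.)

pKa₁ = -log(4.96e-08) = 7.30; pKa₂ = -log(4.32e-13) = 12.36. For an amphiprotic species, pH ≈ ½(pKa₁ + pKa₂) = ½(7.30 + 12.36) = 9.83.

pH = 9.83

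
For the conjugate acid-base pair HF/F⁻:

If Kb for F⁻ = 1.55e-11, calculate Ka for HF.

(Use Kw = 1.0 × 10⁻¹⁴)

For a conjugate pair Ka × Kb = Kw, so Ka = Kw/Kb = 1.0 × 10⁻¹⁴ / 1.55e-11 = 6.45e-04.

K_a = 6.45e-04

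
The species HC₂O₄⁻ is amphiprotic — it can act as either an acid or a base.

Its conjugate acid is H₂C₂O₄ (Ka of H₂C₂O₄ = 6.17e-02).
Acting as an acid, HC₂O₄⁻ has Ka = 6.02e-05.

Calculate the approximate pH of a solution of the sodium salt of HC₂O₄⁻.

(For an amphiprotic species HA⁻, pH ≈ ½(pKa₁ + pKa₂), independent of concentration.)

pKa₁ = -log(6.17e-02) = 1.21; pKa₂ = -log(6.02e-05) = 4.22. For an amphiprotic species, pH ≈ ½(pKa₁ + pKa₂) = ½(1.21 + 4.22) = 2.72.

pH = 2.72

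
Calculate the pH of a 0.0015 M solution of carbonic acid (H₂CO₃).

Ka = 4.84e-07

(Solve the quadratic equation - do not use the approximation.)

x² + Ka×x - Ka×C = 0. Using quadratic formula: [H⁺] = 2.6703e-05

pH = 4.57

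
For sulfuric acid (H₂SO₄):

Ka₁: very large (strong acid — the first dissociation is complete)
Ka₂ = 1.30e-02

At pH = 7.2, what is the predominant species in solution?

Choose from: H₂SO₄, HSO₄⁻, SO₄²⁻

The first dissociation is complete, so H₂SO₄ itself is never the predominant species in water; pKa₂ = -log(1.30e-02) = 1.89. For a polyprotic acid the predominant species crosses at each pKa: below pKa_n the protonated form dominates, above it the deprotonated form does. At pH = 7.2, the predominant species is SO₄²⁻.

SO₄²⁻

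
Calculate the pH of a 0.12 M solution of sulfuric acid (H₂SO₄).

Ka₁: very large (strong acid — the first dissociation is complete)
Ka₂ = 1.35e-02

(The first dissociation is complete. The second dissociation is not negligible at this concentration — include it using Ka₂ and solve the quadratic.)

First dissociation is complete: [H⁺]₀ = [HSO₄⁻]₀ = C = 0.12 M. Second dissociation HSO₄⁻ ⇌ H⁺ + SO₄²⁻: let x = [SO₄²⁻]. Ka₂ = (C + x)·x / (C − x) = 1.35e-02 → x² + (C + Ka₂)·x − Ka₂·C = 0 → x² + 0.13350·x − 1.620e-03 = 0. x = (−0.13350 + √(0.13350² + 4 × 1.620e-03)) / 2 = 1.1196e-02 M. [H⁺] = C + x = 0.12 + 1.1196e-02 = 1.3120e-01 M. pH = -log(1.3120e-01) = 0.88.

pH = 0.88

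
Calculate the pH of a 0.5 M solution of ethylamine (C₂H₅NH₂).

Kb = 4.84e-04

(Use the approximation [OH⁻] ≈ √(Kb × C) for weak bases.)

[OH⁻] = √(Kb × C) = √(4.84e-04 × 0.5) = 1.5556e-02. pOH = 1.81, pH = 14 - pOH

pH = 12.19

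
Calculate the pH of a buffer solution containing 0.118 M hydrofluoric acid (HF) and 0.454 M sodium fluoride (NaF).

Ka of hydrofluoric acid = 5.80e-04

pKa = -log(5.80e-04) = 3.24. pH = pKa + log([A⁻]/[HA]) = 3.24 + log(0.454/0.118)

pH = 3.82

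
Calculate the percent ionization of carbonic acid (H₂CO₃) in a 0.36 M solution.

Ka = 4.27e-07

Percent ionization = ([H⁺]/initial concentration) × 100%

Using Ka equilibrium: x² + Ka×x - Ka×C = 0. Solving: [H⁺] = 3.9186e-04. Percent = (3.9186e-04/0.36) × 100

Percent ionization = 0.109%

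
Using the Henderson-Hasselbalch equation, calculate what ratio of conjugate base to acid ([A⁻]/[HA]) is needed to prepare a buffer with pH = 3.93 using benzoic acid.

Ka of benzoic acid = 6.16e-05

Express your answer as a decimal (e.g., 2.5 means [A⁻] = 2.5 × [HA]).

pKa = -log(6.16e-05) = 4.2104. pH = pKa + log([A⁻]/[HA]), so log([A⁻]/[HA]) = pH − pKa = 3.93 − 4.2104 = -0.2804. [A⁻]/[HA] = 10^(-0.2804) = 0.524

[A⁻]/[HA] = 0.524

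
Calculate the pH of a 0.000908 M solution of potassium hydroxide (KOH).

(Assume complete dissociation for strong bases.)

[OH⁻] = 0.000908 M for strong base. pOH = -log[OH⁻] = 3.04, pH = 14 - pOH

pH = 10.96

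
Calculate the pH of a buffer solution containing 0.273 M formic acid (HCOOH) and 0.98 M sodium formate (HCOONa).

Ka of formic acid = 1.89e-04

pKa = -log(1.89e-04) = 3.72. pH = pKa + log([A⁻]/[HA]) = 3.72 + log(0.98/0.273)

pH = 4.28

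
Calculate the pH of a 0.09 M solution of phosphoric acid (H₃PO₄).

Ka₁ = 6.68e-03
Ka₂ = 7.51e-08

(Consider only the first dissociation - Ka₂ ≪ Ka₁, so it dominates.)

First dissociation dominates. From Ka₁ = [H⁺][HA⁻]/[H₂A], x² + Ka₁·x − Ka₁·C = 0 with C = 0.09 M and Ka₁ = 6.68e-03. Solving: [H⁺] = (−Ka₁ + √(Ka₁² + 4·Ka₁·C)) / 2 = 2.1406e-02 M. pH = -log(2.1406e-02) = 1.67.

pH = 1.67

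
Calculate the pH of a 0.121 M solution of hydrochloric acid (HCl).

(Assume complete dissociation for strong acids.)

[H⁺] = 0.121 M for strong acid. pH = -log[H⁺] = -log(0.121)

pH = 0.92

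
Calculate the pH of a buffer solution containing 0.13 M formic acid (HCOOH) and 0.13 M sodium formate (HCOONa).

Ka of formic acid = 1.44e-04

pKa = -log(1.44e-04) = 3.84. pH = pKa + log([A⁻]/[HA]) = 3.84 + log(0.13/0.13)

pH = 3.84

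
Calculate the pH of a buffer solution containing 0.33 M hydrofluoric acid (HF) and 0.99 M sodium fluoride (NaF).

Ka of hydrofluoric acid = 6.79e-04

pKa = -log(6.79e-04) = 3.17. pH = pKa + log([A⁻]/[HA]) = 3.17 + log(0.99/0.33)

pH = 3.65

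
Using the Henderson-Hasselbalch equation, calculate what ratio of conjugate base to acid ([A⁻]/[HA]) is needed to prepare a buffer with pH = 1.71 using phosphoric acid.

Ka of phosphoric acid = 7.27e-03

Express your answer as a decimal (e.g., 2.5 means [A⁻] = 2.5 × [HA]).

pKa = -log(7.27e-03) = 2.1385. pH = pKa + log([A⁻]/[HA]), so log([A⁻]/[HA]) = pH − pKa = 1.71 − 2.1385 = -0.4285. [A⁻]/[HA] = 10^(-0.4285) = 0.373

[A⁻]/[HA] = 0.373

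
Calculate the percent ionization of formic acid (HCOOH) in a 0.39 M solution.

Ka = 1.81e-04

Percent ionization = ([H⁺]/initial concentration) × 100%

Using Ka equilibrium: x² + Ka×x - Ka×C = 0. Solving: [H⁺] = 8.3118e-03. Percent = (8.3118e-03/0.39) × 100

Percent ionization = 2.13%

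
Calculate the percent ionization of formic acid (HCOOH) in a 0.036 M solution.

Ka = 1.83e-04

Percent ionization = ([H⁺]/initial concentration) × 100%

Using Ka equilibrium: x² + Ka×x - Ka×C = 0. Solving: [H⁺] = 2.4768e-03. Percent = (2.4768e-03/0.036) × 100

Percent ionization = 6.88%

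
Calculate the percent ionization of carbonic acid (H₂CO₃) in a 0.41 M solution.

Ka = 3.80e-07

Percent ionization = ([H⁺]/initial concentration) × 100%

Using Ka equilibrium: x² + Ka×x - Ka×C = 0. Solving: [H⁺] = 3.9453e-04. Percent = (3.9453e-04/0.41) × 100

Percent ionization = 0.0962%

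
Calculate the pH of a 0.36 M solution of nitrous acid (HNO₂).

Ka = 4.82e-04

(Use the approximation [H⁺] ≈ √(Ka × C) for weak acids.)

[H⁺] = √(Ka × C) = √(4.82e-04 × 0.36) = 1.3173e-02. pH = -log(1.3173e-02)

pH = 1.88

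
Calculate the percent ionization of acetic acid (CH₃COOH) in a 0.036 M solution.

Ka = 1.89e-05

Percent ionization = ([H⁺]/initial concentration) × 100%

Using Ka equilibrium: x² + Ka×x - Ka×C = 0. Solving: [H⁺] = 8.1547e-04. Percent = (8.1547e-04/0.036) × 100

Percent ionization = 2.27%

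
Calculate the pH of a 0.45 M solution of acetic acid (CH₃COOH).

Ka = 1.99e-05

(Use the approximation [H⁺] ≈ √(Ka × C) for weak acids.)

[H⁺] = √(Ka × C) = √(1.99e-05 × 0.45) = 2.9925e-03. pH = -log(2.9925e-03)

pH = 2.52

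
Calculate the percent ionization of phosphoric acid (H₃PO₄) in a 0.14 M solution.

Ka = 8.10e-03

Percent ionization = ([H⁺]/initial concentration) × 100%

Using Ka equilibrium: x² + Ka×x - Ka×C = 0. Solving: [H⁺] = 2.9868e-02. Percent = (2.9868e-02/0.14) × 100

Percent ionization = 21.3%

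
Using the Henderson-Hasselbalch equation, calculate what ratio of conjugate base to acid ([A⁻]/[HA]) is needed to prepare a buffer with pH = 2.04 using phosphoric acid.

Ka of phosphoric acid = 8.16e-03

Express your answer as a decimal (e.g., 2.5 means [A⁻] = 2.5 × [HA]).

pKa = -log(8.16e-03) = 2.0883. pH = pKa + log([A⁻]/[HA]), so log([A⁻]/[HA]) = pH − pKa = 2.04 − 2.0883 = -0.0483. [A⁻]/[HA] = 10^(-0.0483) = 0.895

[A⁻]/[HA] = 0.895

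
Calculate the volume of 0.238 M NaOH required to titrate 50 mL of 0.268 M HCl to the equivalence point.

At equivalence: moles acid = moles base. moles HCl = 0.268 × 50/1000 = 0.0134 mol. V_base = moles / 0.238 × 1000 = 56.3 mL.

V_{base} = 56.3 mL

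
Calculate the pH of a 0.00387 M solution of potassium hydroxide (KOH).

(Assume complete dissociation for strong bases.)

[OH⁻] = 0.00387 M for strong base. pOH = -log[OH⁻] = 2.41, pH = 14 - pOH

pH = 11.59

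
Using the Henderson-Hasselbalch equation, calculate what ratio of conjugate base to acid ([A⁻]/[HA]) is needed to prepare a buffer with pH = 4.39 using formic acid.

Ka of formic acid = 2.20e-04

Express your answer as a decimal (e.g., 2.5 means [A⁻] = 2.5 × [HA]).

pKa = -log(2.20e-04) = 3.6576. pH = pKa + log([A⁻]/[HA]), so log([A⁻]/[HA]) = pH − pKa = 4.39 − 3.6576 = 0.7324. [A⁻]/[HA] = 10^(0.7324) = 5.40

[A⁻]/[HA] = 5.40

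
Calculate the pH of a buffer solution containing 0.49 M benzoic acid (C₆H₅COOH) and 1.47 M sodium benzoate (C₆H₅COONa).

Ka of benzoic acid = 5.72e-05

pKa = -log(5.72e-05) = 4.24. pH = pKa + log([A⁻]/[HA]) = 4.24 + log(1.47/0.49)

pH = 4.72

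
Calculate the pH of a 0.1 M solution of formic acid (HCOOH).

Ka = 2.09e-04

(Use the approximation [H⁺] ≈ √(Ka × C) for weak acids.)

[H⁺] = √(Ka × C) = √(2.09e-04 × 0.1) = 4.5717e-03. pH = -log(4.5717e-03)

pH = 2.34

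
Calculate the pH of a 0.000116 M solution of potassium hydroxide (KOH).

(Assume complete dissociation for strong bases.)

[OH⁻] = 0.000116 M for strong base. pOH = -log[OH⁻] = 3.94, pH = 14 - pOH

pH = 10.06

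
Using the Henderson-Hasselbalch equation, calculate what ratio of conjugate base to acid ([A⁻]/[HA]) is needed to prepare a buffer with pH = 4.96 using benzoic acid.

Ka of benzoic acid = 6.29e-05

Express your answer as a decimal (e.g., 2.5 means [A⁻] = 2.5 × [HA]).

pKa = -log(6.29e-05) = 4.2013. pH = pKa + log([A⁻]/[HA]), so log([A⁻]/[HA]) = pH − pKa = 4.96 − 4.2013 = 0.7587. [A⁻]/[HA] = 10^(0.7587) = 5.74

[A⁻]/[HA] = 5.74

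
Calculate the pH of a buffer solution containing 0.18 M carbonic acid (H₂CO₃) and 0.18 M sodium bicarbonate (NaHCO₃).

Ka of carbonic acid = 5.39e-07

pKa = -log(5.39e-07) = 6.27. pH = pKa + log([A⁻]/[HA]) = 6.27 + log(0.18/0.18)

pH = 6.27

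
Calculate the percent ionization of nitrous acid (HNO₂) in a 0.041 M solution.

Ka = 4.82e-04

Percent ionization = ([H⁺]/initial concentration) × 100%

Using Ka equilibrium: x² + Ka×x - Ka×C = 0. Solving: [H⁺] = 4.2110e-03. Percent = (4.2110e-03/0.041) × 100

Percent ionization = 10.3%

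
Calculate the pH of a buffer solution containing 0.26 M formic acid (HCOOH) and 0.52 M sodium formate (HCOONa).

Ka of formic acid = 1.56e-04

pKa = -log(1.56e-04) = 3.81. pH = pKa + log([A⁻]/[HA]) = 3.81 + log(0.52/0.26)

pH = 4.11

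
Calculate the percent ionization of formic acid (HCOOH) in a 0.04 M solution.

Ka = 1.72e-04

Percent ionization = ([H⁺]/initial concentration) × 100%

Using Ka equilibrium: x² + Ka×x - Ka×C = 0. Solving: [H⁺] = 2.5384e-03. Percent = (2.5384e-03/0.04) × 100

Percent ionization = 6.35%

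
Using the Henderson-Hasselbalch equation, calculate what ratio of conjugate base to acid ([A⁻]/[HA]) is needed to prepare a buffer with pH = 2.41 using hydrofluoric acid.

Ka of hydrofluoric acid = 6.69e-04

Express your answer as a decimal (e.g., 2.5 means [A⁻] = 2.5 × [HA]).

pKa = -log(6.69e-04) = 3.1746. pH = pKa + log([A⁻]/[HA]), so log([A⁻]/[HA]) = pH − pKa = 2.41 − 3.1746 = -0.7646. [A⁻]/[HA] = 10^(-0.7646) = 0.172

[A⁻]/[HA] = 0.172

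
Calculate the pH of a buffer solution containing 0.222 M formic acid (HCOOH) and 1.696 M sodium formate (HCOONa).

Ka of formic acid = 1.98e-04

pKa = -log(1.98e-04) = 3.70. pH = pKa + log([A⁻]/[HA]) = 3.70 + log(1.696/0.222)

pH = 4.59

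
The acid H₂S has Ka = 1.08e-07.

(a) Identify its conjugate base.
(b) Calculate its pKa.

(a) The conjugate base is formed by removing one H⁺ from H₂S, giving HS⁻. (b) pKa = -log(Ka) = -log(1.08e-07) = 6.97.

Conjugate base: HS⁻; pK_a = 6.97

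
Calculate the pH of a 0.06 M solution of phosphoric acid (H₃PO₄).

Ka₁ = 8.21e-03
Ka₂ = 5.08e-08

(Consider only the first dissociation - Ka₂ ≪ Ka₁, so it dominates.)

First dissociation dominates. From Ka₁ = [H⁺][HA⁻]/[H₂A], x² + Ka₁·x − Ka₁·C = 0 with C = 0.06 M and Ka₁ = 8.21e-03. Solving: [H⁺] = (−Ka₁ + √(Ka₁² + 4·Ka₁·C)) / 2 = 1.8466e-02 M. pH = -log(1.8466e-02) = 1.73.

pH = 1.73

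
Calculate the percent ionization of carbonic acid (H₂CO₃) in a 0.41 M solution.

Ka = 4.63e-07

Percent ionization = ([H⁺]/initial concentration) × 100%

Using Ka equilibrium: x² + Ka×x - Ka×C = 0. Solving: [H⁺] = 4.3546e-04. Percent = (4.3546e-04/0.41) × 100

Percent ionization = 0.106%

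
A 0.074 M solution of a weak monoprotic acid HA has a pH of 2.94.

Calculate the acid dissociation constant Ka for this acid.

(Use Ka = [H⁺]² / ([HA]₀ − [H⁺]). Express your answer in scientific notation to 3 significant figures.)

[H⁺] = 10^(−pH) = 10^(−2.94) = 1.148e-03 M. For HA ⇌ H⁺ + A⁻, Ka = [H⁺][A⁻]/[HA] = [H⁺]² / ([HA]₀ − [H⁺]) = (1.148e-03)² / (0.074 − 1.148e-03) = 1.81e-05.

K_a = 1.81e-05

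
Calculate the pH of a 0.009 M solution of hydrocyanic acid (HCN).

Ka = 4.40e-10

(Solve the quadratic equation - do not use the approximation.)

x² + Ka×x - Ka×C = 0. Using quadratic formula: [H⁺] = 1.9898e-06

pH = 5.70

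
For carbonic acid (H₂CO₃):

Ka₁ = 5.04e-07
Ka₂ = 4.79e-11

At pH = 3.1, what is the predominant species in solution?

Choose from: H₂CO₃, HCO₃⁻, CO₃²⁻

pKa₁ = 6.30, pKa₂ = 10.32. For a polyprotic acid the predominant species crosses at each pKa: below pKa_n the protonated form dominates, above it the deprotonated form does. At pH = 3.1, the predominant species is H₂CO₃.

H₂CO₃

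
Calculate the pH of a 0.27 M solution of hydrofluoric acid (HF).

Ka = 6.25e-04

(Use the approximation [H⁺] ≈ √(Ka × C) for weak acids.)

[H⁺] = √(Ka × C) = √(6.25e-04 × 0.27) = 1.2990e-02. pH = -log(1.2990e-02)

pH = 1.89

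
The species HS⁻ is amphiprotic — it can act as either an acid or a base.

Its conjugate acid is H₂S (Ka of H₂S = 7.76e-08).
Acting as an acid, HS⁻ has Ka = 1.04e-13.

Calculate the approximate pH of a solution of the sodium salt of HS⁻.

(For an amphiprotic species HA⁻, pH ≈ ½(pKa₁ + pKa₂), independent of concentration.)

pKa₁ = -log(7.76e-08) = 7.11; pKa₂ = -log(1.04e-13) = 12.98. For an amphiprotic species, pH ≈ ½(pKa₁ + pKa₂) = ½(7.11 + 12.98) = 10.05.

pH = 10.05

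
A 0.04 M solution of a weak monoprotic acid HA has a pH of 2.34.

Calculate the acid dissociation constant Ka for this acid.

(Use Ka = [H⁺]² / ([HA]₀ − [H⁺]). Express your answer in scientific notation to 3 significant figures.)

[H⁺] = 10^(−pH) = 10^(−2.34) = 4.571e-03 M. For HA ⇌ H⁺ + A⁻, Ka = [H⁺][A⁻]/[HA] = [H⁺]² / ([HA]₀ − [H⁺]) = (4.571e-03)² / (0.04 − 4.571e-03) = 5.90e-04.

K_a = 5.90e-04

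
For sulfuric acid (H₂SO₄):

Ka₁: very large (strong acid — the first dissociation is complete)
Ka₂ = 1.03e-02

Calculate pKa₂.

pKa₂ = -log(Ka₂) = -log(1.03e-02) = 1.99.

pK_{a2} = 1.99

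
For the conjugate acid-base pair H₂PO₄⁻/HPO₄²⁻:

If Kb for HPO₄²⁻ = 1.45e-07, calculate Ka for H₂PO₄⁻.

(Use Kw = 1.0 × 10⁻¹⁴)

For a conjugate pair Ka × Kb = Kw, so Ka = Kw/Kb = 1.0 × 10⁻¹⁴ / 1.45e-07 = 6.90e-08.

K_a = 6.90e-08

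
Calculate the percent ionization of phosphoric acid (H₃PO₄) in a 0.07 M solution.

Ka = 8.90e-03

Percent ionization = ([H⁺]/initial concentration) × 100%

Using Ka equilibrium: x² + Ka×x - Ka×C = 0. Solving: [H⁺] = 2.0904e-02. Percent = (2.0904e-02/0.07) × 100

Percent ionization = 29.9%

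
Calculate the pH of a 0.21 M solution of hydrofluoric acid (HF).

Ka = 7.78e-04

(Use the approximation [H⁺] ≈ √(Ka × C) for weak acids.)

[H⁺] = √(Ka × C) = √(7.78e-04 × 0.21) = 1.2782e-02. pH = -log(1.2782e-02)

pH = 1.89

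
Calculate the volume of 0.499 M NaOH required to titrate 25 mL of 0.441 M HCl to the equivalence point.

At equivalence: moles acid = moles base. moles HCl = 0.441 × 25/1000 = 0.01103 mol. V_base = moles / 0.499 × 1000 = 22.1 mL.

V_{base} = 22.1 mL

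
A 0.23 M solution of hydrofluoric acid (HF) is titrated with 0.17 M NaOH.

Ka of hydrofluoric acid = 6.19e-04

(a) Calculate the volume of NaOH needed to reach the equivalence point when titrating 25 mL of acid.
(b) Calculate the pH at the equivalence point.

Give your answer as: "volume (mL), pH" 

moles acid = 0.23 × 25/1000 = 0.00575 mol; V_base = moles/0.17 × 1000 = 33.8 mL. At equivalence only the conjugate base is present: [A⁻] = 0.00575/0.059 = 9.7750e-02 M. Kb = Kw/Ka = 1.62e-11; [OH⁻] = √(Kb × [A⁻]) = 1.2566e-06; pOH = 5.90; pH = 14 - pOH = 8.10.

V = 33.8 mL, pH = 8.10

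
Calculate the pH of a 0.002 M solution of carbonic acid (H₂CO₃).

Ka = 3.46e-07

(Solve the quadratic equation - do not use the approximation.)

x² + Ka×x - Ka×C = 0. Using quadratic formula: [H⁺] = 2.6133e-05

pH = 4.58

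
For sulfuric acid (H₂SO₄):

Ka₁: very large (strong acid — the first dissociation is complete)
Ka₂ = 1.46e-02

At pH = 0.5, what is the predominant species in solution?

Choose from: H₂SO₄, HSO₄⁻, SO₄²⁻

The first dissociation is complete, so H₂SO₄ itself is never the predominant species in water; pKa₂ = -log(1.46e-02) = 1.84. For a polyprotic acid the predominant species crosses at each pKa: below pKa_n the protonated form dominates, above it the deprotonated form does. At pH = 0.5, the predominant species is HSO₄⁻.

HSO₄⁻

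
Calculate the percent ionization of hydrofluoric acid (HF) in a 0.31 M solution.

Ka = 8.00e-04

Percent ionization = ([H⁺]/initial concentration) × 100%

Using Ka equilibrium: x² + Ka×x - Ka×C = 0. Solving: [H⁺] = 1.5353e-02. Percent = (1.5353e-02/0.31) × 100

Percent ionization = 4.95%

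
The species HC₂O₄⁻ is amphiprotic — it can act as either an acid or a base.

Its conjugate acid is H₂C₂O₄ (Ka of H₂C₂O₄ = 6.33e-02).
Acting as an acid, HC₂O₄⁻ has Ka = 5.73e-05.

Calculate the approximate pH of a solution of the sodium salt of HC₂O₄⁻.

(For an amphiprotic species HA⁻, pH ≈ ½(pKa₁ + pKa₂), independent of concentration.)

pKa₁ = -log(6.33e-02) = 1.20; pKa₂ = -log(5.73e-05) = 4.24. For an amphiprotic species, pH ≈ ½(pKa₁ + pKa₂) = ½(1.20 + 4.24) = 2.72.

pH = 2.72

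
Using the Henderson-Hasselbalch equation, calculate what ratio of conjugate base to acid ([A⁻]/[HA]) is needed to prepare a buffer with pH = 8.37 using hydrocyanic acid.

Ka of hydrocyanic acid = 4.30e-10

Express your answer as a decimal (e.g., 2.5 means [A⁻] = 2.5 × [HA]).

pKa = -log(4.30e-10) = 9.3665. pH = pKa + log([A⁻]/[HA]), so log([A⁻]/[HA]) = pH − pKa = 8.37 − 9.3665 = -0.9965. [A⁻]/[HA] = 10^(-0.9965) = 0.101

[A⁻]/[HA] = 0.101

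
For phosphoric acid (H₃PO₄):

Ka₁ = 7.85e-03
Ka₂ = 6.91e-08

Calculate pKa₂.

pKa₂ = -log(Ka₂) = -log(6.91e-08) = 7.16.

pK_{a2} = 7.16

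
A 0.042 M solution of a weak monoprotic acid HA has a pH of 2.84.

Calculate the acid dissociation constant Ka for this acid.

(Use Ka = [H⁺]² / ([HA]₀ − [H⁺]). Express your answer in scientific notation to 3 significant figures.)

[H⁺] = 10^(−pH) = 10^(−2.84) = 1.445e-03 M. For HA ⇌ H⁺ + A⁻, Ka = [H⁺][A⁻]/[HA] = [H⁺]² / ([HA]₀ − [H⁺]) = (1.445e-03)² / (0.042 − 1.445e-03) = 5.15e-05.

K_a = 5.15e-05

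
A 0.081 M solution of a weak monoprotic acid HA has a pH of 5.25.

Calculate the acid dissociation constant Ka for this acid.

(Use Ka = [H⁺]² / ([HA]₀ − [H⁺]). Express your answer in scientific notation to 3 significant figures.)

[H⁺] = 10^(−pH) = 10^(−5.25) = 5.623e-06 M. For HA ⇌ H⁺ + A⁻, Ka = [H⁺][A⁻]/[HA] = [H⁺]² / ([HA]₀ − [H⁺]) = (5.623e-06)² / (0.081 − 5.623e-06) = 3.90e-10.

K_a = 3.90e-10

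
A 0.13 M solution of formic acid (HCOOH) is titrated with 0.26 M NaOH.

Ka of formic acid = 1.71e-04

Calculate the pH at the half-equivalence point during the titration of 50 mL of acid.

At half-equivalence [HA] = [A⁻], so Henderson-Hasselbalch gives pH = pKa = -log(1.71e-04) = 3.77.

pH = pKa = 3.77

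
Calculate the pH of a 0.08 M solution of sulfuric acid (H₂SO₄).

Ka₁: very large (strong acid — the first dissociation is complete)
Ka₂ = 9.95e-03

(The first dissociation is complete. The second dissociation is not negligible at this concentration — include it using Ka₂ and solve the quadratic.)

First dissociation is complete: [H⁺]₀ = [HSO₄⁻]₀ = C = 0.08 M. Second dissociation HSO₄⁻ ⇌ H⁺ + SO₄²⁻: let x = [SO₄²⁻]. Ka₂ = (C + x)·x / (C − x) = 9.95e-03 → x² + (C + Ka₂)·x − Ka₂·C = 0 → x² + 0.08995·x − 7.960e-04 = 0. x = (−0.08995 + √(0.08995² + 4 × 7.960e-04)) / 2 = 8.1169e-03 M. [H⁺] = C + x = 0.08 + 8.1169e-03 = 8.8117e-02 M. pH = -log(8.8117e-02) = 1.05.

pH = 1.05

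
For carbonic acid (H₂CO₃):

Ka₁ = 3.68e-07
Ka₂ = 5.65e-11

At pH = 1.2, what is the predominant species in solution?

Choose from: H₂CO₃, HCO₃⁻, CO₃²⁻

pKa₁ = 6.43, pKa₂ = 10.25. For a polyprotic acid the predominant species crosses at each pKa: below pKa_n the protonated form dominates, above it the deprotonated form does. At pH = 1.2, the predominant species is H₂CO₃.

H₂CO₃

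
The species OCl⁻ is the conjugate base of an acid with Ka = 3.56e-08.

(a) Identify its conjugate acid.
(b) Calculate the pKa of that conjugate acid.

(a) The conjugate acid is formed by adding one H⁺ to OCl⁻, giving HOCl. (b) pKa = -log(Ka) = -log(3.56e-08) = 7.45.

Conjugate acid: HOCl; pK_a = 7.45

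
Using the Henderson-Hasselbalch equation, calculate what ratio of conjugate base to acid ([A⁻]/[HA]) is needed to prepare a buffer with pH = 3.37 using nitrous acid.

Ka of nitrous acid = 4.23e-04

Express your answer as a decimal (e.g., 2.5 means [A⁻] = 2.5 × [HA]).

pKa = -log(4.23e-04) = 3.3737. pH = pKa + log([A⁻]/[HA]), so log([A⁻]/[HA]) = pH − pKa = 3.37 − 3.3737 = -0.0037. [A⁻]/[HA] = 10^(-0.0037) = 0.992

[A⁻]/[HA] = 0.992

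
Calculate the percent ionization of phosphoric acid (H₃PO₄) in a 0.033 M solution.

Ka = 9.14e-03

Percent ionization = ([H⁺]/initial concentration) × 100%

Using Ka equilibrium: x² + Ka×x - Ka×C = 0. Solving: [H⁺] = 1.3388e-02. Percent = (1.3388e-02/0.033) × 100

Percent ionization = 40.6%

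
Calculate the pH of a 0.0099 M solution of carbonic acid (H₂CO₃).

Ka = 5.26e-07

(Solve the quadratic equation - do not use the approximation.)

x² + Ka×x - Ka×C = 0. Using quadratic formula: [H⁺] = 7.1900e-05

pH = 4.14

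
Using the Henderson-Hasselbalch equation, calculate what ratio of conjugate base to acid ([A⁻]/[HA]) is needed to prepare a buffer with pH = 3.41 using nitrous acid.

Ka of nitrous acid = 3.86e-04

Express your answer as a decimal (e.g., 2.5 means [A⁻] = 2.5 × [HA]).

pKa = -log(3.86e-04) = 3.4134. pH = pKa + log([A⁻]/[HA]), so log([A⁻]/[HA]) = pH − pKa = 3.41 − 3.4134 = -0.0034. [A⁻]/[HA] = 10^(-0.0034) = 0.992

[A⁻]/[HA] = 0.992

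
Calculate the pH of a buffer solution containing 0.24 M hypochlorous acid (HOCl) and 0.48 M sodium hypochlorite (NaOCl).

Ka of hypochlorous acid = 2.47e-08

pKa = -log(2.47e-08) = 7.61. pH = pKa + log([A⁻]/[HA]) = 7.61 + log(0.48/0.24)

pH = 7.91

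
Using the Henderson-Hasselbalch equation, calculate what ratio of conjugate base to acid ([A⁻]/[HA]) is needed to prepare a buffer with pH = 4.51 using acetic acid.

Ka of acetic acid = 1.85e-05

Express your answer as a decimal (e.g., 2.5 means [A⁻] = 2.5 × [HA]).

pKa = -log(1.85e-05) = 4.7328. pH = pKa + log([A⁻]/[HA]), so log([A⁻]/[HA]) = pH − pKa = 4.51 − 4.7328 = -0.2228. [A⁻]/[HA] = 10^(-0.2228) = 0.599

[A⁻]/[HA] = 0.599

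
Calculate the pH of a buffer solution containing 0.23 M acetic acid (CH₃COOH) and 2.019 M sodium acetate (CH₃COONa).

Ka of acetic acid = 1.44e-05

pKa = -log(1.44e-05) = 4.84. pH = pKa + log([A⁻]/[HA]) = 4.84 + log(2.019/0.23)

pH = 5.79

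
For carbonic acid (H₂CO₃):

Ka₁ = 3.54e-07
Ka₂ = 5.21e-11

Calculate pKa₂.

pKa₂ = -log(Ka₂) = -log(5.21e-11) = 10.28.

pK_{a2} = 10.28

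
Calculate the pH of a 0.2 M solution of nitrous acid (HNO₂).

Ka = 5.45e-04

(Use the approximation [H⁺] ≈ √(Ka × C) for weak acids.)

[H⁺] = √(Ka × C) = √(5.45e-04 × 0.2) = 1.0440e-02. pH = -log(1.0440e-02)

pH = 1.98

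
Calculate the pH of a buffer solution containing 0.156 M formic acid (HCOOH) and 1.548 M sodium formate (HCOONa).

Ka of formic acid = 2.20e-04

pKa = -log(2.20e-04) = 3.66. pH = pKa + log([A⁻]/[HA]) = 3.66 + log(1.548/0.156)

pH = 4.65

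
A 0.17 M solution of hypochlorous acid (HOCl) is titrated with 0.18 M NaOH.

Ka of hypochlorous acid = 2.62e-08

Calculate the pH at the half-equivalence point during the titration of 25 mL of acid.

At half-equivalence [HA] = [A⁻], so Henderson-Hasselbalch gives pH = pKa = -log(2.62e-08) = 7.58.

pH = pKa = 7.58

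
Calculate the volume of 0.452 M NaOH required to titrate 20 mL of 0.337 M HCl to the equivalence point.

At equivalence: moles acid = moles base. moles HCl = 0.337 × 20/1000 = 0.00674 mol. V_base = moles / 0.452 × 1000 = 14.9 mL.

V_{base} = 14.9 mL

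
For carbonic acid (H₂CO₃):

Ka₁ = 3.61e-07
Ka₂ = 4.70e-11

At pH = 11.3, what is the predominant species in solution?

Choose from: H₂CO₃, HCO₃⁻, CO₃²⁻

pKa₁ = 6.44, pKa₂ = 10.33. For a polyprotic acid the predominant species crosses at each pKa: below pKa_n the protonated form dominates, above it the deprotonated form does. At pH = 11.3, the predominant species is CO₃²⁻.

CO₃²⁻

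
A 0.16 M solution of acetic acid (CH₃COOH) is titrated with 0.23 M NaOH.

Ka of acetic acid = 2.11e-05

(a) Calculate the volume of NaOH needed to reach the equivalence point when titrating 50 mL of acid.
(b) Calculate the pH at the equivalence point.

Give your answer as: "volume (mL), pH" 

moles acid = 0.16 × 50/1000 = 0.008 mol; V_base = moles/0.23 × 1000 = 34.8 mL. At equivalence only the conjugate base is present: [A⁻] = 0.008/0.085 = 9.4359e-02 M. Kb = Kw/Ka = 4.74e-10; [OH⁻] = √(Kb × [A⁻]) = 6.6873e-06; pOH = 5.17; pH = 14 - pOH = 8.83.

V = 34.8 mL, pH = 8.83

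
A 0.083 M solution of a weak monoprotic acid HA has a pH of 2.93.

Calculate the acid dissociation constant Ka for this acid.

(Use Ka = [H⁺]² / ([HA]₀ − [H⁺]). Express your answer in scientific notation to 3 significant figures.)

[H⁺] = 10^(−pH) = 10^(−2.93) = 1.175e-03 M. For HA ⇌ H⁺ + A⁻, Ka = [H⁺][A⁻]/[HA] = [H⁺]² / ([HA]₀ − [H⁺]) = (1.175e-03)² / (0.083 − 1.175e-03) = 1.69e-05.

K_a = 1.69e-05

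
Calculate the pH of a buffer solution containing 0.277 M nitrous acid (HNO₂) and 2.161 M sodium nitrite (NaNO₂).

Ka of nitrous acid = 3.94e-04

pKa = -log(3.94e-04) = 3.40. pH = pKa + log([A⁻]/[HA]) = 3.40 + log(2.161/0.277)

pH = 4.30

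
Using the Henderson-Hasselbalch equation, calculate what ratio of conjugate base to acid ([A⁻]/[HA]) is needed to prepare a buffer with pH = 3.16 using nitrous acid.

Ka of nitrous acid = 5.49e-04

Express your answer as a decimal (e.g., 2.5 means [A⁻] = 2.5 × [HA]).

pKa = -log(5.49e-04) = 3.2604. pH = pKa + log([A⁻]/[HA]), so log([A⁻]/[HA]) = pH − pKa = 3.16 − 3.2604 = -0.1004. [A⁻]/[HA] = 10^(-0.1004) = 0.794

[A⁻]/[HA] = 0.794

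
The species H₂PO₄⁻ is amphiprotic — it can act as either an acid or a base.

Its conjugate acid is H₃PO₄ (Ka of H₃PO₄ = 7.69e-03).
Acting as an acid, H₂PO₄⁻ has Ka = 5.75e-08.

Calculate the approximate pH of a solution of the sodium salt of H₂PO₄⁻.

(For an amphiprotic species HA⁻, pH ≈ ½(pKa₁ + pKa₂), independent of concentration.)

pKa₁ = -log(7.69e-03) = 2.11; pKa₂ = -log(5.75e-08) = 7.24. For an amphiprotic species, pH ≈ ½(pKa₁ + pKa₂) = ½(2.11 + 7.24) = 4.68.

pH = 4.68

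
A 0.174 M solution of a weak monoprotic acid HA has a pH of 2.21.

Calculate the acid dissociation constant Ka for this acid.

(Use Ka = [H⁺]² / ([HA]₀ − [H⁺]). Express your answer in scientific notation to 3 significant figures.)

[H⁺] = 10^(−pH) = 10^(−2.21) = 6.166e-03 M. For HA ⇌ H⁺ + A⁻, Ka = [H⁺][A⁻]/[HA] = [H⁺]² / ([HA]₀ − [H⁺]) = (6.166e-03)² / (0.174 − 6.166e-03) = 2.27e-04.

K_a = 2.27e-04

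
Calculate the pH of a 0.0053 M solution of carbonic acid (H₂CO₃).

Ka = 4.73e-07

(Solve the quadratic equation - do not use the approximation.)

x² + Ka×x - Ka×C = 0. Using quadratic formula: [H⁺] = 4.9833e-05

pH = 4.30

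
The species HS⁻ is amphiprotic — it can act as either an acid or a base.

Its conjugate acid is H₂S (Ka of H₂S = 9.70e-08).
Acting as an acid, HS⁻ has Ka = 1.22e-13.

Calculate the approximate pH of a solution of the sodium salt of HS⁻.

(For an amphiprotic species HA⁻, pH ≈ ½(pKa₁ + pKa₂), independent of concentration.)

pKa₁ = -log(9.70e-08) = 7.01; pKa₂ = -log(1.22e-13) = 12.91. For an amphiprotic species, pH ≈ ½(pKa₁ + pKa₂) = ½(7.01 + 12.91) = 9.96.

pH = 9.96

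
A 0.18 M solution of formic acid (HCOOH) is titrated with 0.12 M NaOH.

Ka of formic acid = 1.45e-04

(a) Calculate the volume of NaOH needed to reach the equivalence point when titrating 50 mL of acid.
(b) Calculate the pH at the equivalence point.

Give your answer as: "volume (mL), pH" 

moles acid = 0.18 × 50/1000 = 0.009 mol; V_base = moles/0.12 × 1000 = 75.0 mL. At equivalence only the conjugate base is present: [A⁻] = 0.009/0.125 = 7.2000e-02 M. Kb = Kw/Ka = 6.90e-11; [OH⁻] = √(Kb × [A⁻]) = 2.2283e-06; pOH = 5.65; pH = 14 - pOH = 8.35.

V = 75.0 mL, pH = 8.35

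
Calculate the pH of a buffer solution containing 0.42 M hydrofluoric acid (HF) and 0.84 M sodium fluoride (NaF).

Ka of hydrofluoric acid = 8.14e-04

pKa = -log(8.14e-04) = 3.09. pH = pKa + log([A⁻]/[HA]) = 3.09 + log(0.84/0.42)

pH = 3.39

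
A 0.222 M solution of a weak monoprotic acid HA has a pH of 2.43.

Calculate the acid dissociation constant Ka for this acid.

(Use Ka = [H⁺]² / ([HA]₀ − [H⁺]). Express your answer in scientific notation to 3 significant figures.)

[H⁺] = 10^(−pH) = 10^(−2.43) = 3.715e-03 M. For HA ⇌ H⁺ + A⁻, Ka = [H⁺][A⁻]/[HA] = [H⁺]² / ([HA]₀ − [H⁺]) = (3.715e-03)² / (0.222 − 3.715e-03) = 6.32e-05.

K_a = 6.32e-05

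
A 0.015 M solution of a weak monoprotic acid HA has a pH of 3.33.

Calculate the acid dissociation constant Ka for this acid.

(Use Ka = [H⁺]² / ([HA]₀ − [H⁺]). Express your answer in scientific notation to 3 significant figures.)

[H⁺] = 10^(−pH) = 10^(−3.33) = 4.677e-04 M. For HA ⇌ H⁺ + A⁻, Ka = [H⁺][A⁻]/[HA] = [H⁺]² / ([HA]₀ − [H⁺]) = (4.677e-04)² / (0.015 − 4.677e-04) = 1.51e-05.

K_a = 1.51e-05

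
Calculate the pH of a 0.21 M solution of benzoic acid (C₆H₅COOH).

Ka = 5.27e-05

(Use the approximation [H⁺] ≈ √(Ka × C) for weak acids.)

[H⁺] = √(Ka × C) = √(5.27e-05 × 0.21) = 3.3267e-03. pH = -log(3.3267e-03)

pH = 2.48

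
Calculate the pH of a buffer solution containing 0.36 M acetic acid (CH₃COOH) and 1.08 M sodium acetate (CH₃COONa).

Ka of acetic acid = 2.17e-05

pKa = -log(2.17e-05) = 4.66. pH = pKa + log([A⁻]/[HA]) = 4.66 + log(1.08/0.36)

pH = 5.14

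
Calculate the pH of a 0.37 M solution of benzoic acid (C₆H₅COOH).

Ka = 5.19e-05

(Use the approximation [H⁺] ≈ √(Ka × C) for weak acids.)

[H⁺] = √(Ka × C) = √(5.19e-05 × 0.37) = 4.3821e-03. pH = -log(4.3821e-03)

pH = 2.36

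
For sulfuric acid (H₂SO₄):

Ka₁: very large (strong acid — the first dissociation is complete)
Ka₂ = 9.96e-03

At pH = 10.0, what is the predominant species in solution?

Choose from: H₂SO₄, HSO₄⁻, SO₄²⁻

The first dissociation is complete, so H₂SO₄ itself is never the predominant species in water; pKa₂ = -log(9.96e-03) = 2.00. For a polyprotic acid the predominant species crosses at each pKa: below pKa_n the protonated form dominates, above it the deprotonated form does. At pH = 10.0, the predominant species is SO₄²⁻.

SO₄²⁻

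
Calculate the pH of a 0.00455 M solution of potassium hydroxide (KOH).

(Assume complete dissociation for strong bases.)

[OH⁻] = 0.00455 M for strong base. pOH = -log[OH⁻] = 2.34, pH = 14 - pOH

pH = 11.66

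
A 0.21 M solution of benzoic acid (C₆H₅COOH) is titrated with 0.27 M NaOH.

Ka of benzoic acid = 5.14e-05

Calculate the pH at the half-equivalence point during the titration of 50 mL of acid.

At half-equivalence [HA] = [A⁻], so Henderson-Hasselbalch gives pH = pKa = -log(5.14e-05) = 4.29.

pH = pKa = 4.29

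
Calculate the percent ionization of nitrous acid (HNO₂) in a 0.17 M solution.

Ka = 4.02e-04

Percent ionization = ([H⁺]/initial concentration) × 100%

Using Ka equilibrium: x² + Ka×x - Ka×C = 0. Solving: [H⁺] = 8.0682e-03. Percent = (8.0682e-03/0.17) × 100

Percent ionization = 4.75%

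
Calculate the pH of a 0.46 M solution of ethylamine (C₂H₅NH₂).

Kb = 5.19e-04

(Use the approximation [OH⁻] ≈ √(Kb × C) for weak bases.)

[OH⁻] = √(Kb × C) = √(5.19e-04 × 0.46) = 1.5451e-02. pOH = 1.81, pH = 14 - pOH

pH = 12.19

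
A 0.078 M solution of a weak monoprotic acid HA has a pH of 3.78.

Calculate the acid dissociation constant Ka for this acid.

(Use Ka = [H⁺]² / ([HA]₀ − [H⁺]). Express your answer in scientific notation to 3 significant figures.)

[H⁺] = 10^(−pH) = 10^(−3.78) = 1.660e-04 M. For HA ⇌ H⁺ + A⁻, Ka = [H⁺][A⁻]/[HA] = [H⁺]² / ([HA]₀ − [H⁺]) = (1.660e-04)² / (0.078 − 1.660e-04) = 3.54e-07.

K_a = 3.54e-07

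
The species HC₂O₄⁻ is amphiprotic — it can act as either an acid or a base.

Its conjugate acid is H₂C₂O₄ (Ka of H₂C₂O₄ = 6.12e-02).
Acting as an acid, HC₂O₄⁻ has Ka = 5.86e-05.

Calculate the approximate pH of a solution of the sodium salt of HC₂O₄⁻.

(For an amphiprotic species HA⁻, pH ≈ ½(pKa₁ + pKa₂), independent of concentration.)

pKa₁ = -log(6.12e-02) = 1.21; pKa₂ = -log(5.86e-05) = 4.23. For an amphiprotic species, pH ≈ ½(pKa₁ + pKa₂) = ½(1.21 + 4.23) = 2.72.

pH = 2.72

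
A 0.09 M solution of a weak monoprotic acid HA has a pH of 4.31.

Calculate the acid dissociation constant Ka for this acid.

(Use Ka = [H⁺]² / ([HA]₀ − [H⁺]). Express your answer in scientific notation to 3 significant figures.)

[H⁺] = 10^(−pH) = 10^(−4.31) = 4.898e-05 M. For HA ⇌ H⁺ + A⁻, Ka = [H⁺][A⁻]/[HA] = [H⁺]² / ([HA]₀ − [H⁺]) = (4.898e-05)² / (0.09 − 4.898e-05) = 2.67e-08.

K_a = 2.67e-08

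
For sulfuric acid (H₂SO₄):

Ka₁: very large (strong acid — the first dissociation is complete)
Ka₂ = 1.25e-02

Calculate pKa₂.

pKa₂ = -log(Ka₂) = -log(1.25e-02) = 1.90.

pK_{a2} = 1.90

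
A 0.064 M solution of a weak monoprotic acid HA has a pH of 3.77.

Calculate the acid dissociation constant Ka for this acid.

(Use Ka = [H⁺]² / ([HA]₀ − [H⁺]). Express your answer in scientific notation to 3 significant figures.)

[H⁺] = 10^(−pH) = 10^(−3.77) = 1.698e-04 M. For HA ⇌ H⁺ + A⁻, Ka = [H⁺][A⁻]/[HA] = [H⁺]² / ([HA]₀ − [H⁺]) = (1.698e-04)² / (0.064 − 1.698e-04) = 4.52e-07.

K_a = 4.52e-07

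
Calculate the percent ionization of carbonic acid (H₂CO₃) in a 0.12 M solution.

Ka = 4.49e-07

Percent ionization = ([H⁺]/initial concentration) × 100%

Using Ka equilibrium: x² + Ka×x - Ka×C = 0. Solving: [H⁺] = 2.3190e-04. Percent = (2.3190e-04/0.12) × 100

Percent ionization = 0.193%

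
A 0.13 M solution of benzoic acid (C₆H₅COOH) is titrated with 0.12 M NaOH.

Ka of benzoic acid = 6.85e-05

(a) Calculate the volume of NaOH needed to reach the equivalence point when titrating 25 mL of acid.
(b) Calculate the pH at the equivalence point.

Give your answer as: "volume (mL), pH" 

moles acid = 0.13 × 25/1000 = 0.00325 mol; V_base = moles/0.12 × 1000 = 27.1 mL. At equivalence only the conjugate base is present: [A⁻] = 0.00325/0.052 = 6.2400e-02 M. Kb = Kw/Ka = 1.46e-10; [OH⁻] = √(Kb × [A⁻]) = 3.0182e-06; pOH = 5.52; pH = 14 - pOH = 8.48.

V = 27.1 mL, pH = 8.48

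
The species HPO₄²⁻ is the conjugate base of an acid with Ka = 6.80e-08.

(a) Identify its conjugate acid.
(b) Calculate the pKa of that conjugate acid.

(a) The conjugate acid is formed by adding one H⁺ to HPO₄²⁻, giving H₂PO₄⁻. (b) pKa = -log(Ka) = -log(6.80e-08) = 7.17.

Conjugate acid: H₂PO₄⁻; pK_a = 7.17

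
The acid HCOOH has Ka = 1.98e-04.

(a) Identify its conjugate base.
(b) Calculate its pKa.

(a) The conjugate base is formed by removing one H⁺ from HCOOH, giving HCOO⁻. (b) pKa = -log(Ka) = -log(1.98e-04) = 3.70.

Conjugate base: HCOO⁻; pK_a = 3.70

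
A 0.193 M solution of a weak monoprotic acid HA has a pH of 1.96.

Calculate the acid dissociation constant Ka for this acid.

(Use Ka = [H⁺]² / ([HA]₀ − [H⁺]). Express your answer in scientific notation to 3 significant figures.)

[H⁺] = 10^(−pH) = 10^(−1.96) = 1.096e-02 M. For HA ⇌ H⁺ + A⁻, Ka = [H⁺][A⁻]/[HA] = [H⁺]² / ([HA]₀ − [H⁺]) = (1.096e-02)² / (0.193 − 1.096e-02) = 6.60e-04.

K_a = 6.60e-04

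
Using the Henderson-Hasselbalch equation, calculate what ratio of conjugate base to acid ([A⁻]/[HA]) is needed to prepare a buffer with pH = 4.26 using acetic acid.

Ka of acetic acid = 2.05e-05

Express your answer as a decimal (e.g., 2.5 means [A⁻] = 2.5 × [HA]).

pKa = -log(2.05e-05) = 4.6882. pH = pKa + log([A⁻]/[HA]), so log([A⁻]/[HA]) = pH − pKa = 4.26 − 4.6882 = -0.4282. [A⁻]/[HA] = 10^(-0.4282) = 0.373

[A⁻]/[HA] = 0.373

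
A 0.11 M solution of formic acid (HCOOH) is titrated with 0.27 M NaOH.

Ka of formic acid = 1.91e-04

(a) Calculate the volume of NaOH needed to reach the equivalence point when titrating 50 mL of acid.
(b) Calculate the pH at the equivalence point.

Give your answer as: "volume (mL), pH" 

moles acid = 0.11 × 50/1000 = 0.0055 mol; V_base = moles/0.27 × 1000 = 20.4 mL. At equivalence only the conjugate base is present: [A⁻] = 0.0055/0.070 = 7.8158e-02 M. Kb = Kw/Ka = 5.24e-11; [OH⁻] = √(Kb × [A⁻]) = 2.0229e-06; pOH = 5.69; pH = 14 - pOH = 8.31.

V = 20.4 mL, pH = 8.31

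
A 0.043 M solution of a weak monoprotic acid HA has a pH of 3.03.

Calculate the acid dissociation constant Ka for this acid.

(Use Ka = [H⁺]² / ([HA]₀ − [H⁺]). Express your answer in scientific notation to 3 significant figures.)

[H⁺] = 10^(−pH) = 10^(−3.03) = 9.333e-04 M. For HA ⇌ H⁺ + A⁻, Ka = [H⁺][A⁻]/[HA] = [H⁺]² / ([HA]₀ − [H⁺]) = (9.333e-04)² / (0.043 − 9.333e-04) = 2.07e-05.

K_a = 2.07e-05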